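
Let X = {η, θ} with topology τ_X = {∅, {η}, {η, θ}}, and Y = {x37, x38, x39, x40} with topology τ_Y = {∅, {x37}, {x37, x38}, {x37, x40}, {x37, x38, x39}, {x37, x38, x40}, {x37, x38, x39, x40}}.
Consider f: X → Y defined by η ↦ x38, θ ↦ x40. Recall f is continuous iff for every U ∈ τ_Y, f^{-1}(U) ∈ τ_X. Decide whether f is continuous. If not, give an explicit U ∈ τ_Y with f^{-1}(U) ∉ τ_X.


f is NOT continuous.

Compute f^{-1}(U) for each U ∈ τ_Y:
  U = ∅: f^{-1}(U) = ∅ ∈ τ_X ✓.
  U = {x37}: f^{-1}(U) = ∅ ∈ τ_X ✓.
  U = {x37, x38}: f^{-1}(U) = {η} ∈ τ_X ✓.
  U = {x37, x40}: f^{-1}(U) = {θ} ∉ τ_X ✗.
  U = {x37, x38, x39}: f^{-1}(U) = {η} ∈ τ_X ✓.
  U = {x37, x38, x40}: f^{-1}(U) = {η, θ} ∈ τ_X ✓.
  U = {x37, x38, x39, x40}: f^{-1}(U) = {η, θ} ∈ τ_X ✓.
Found U = {x37, x40} with f^{-1}(U) = {θ} not in τ_X. Therefore f is NOT continuous.


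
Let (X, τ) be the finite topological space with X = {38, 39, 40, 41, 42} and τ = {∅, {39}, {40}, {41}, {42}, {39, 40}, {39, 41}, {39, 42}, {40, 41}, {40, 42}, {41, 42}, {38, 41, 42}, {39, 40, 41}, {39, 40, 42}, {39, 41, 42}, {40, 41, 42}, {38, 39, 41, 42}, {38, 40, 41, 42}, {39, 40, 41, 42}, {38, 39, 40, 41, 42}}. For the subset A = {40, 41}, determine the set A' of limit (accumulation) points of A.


A' = {38}

For each x ∈ X, list the open sets U ∈ τ with x ∈ U, then check whether U ∩ (A ∖ {x}) ≠ ∅ for every such U.
  x = 38: opens ∋ x are {38, 41, 42}, {38, 39, 41, 42}, {38, 40, 41, 42}, {38, 39, 40, 41, 42}; each meets A ∖ {38}, so x IS a limit point.
  x = 39: open {39} ∋ x has {39} ∩ (A ∖ {39}) = ∅, so x is NOT a limit point.
  x = 40: open {40} ∋ x has {40} ∩ (A ∖ {40}) = ∅, so x is NOT a limit point.
  x = 41: open {41} ∋ x has {41} ∩ (A ∖ {41}) = ∅, so x is NOT a limit point.
  x = 42: open {42} ∋ x has {42} ∩ (A ∖ {42}) = ∅, so x is NOT a limit point.
Collecting: A' = {38}.


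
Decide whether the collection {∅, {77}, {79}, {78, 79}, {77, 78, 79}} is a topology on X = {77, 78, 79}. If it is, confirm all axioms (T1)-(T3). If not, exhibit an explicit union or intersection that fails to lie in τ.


τ is NOT a topology on X.

Axiom (T1): ∅ ∈ τ? Yes; X ∈ τ? Yes.
Axiom (T2/T3): check pairwise unions and intersections of members of τ.
Counterexample for (T2): {77} ∪ {79} = {77, 79} ∉ τ. Therefore τ is NOT a topology.


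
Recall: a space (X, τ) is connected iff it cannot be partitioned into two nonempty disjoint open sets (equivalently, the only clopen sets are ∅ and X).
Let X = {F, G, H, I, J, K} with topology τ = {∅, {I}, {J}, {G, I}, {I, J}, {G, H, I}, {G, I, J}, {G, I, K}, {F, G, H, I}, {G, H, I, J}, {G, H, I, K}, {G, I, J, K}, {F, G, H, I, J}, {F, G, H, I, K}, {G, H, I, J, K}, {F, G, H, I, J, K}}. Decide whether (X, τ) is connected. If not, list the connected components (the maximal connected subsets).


(X, τ) is disconnected; components = [{J}, {F, G, H, I, K}].

Find clopen sets (U ∈ τ with X ∖ U ∈ τ):
  U = ∅, X ∖ U = {F, G, H, I, J, K} — both open, so U is clopen.
  U = {J}, X ∖ U = {F, G, H, I, K} — both open, so U is clopen.
  U = {F, G, H, I, K}, X ∖ U = {J} — both open, so U is clopen.
  U = {F, G, H, I, J, K}, X ∖ U = ∅ — both open, so U is clopen.
Nontrivial clopen(s) exist: e.g. {F, G, H, I, K}. So (X, τ) is disconnected.
Compute connected components by grouping points that agree on all clopens:
  component: {J}
  component: {F, G, H, I, K}


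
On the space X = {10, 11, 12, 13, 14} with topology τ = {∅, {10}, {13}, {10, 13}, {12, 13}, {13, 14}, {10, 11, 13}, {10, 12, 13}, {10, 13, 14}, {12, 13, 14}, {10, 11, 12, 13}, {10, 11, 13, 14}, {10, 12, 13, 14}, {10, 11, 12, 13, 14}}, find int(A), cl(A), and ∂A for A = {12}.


int(A) = ∅, cl(A) = {12}, ∂A = {12}.

Closed sets in (X, τ) are complements of opens:
  closed(X, τ) = {∅, {11}, {12}, {14}, {10, 11}, {11, 12}, {11, 14}, {12, 14}, {10, 11, 12}, {10, 11, 14}, {11, 12, 14}, {10, 11, 12, 14}, {11, 12, 13, 14}, {10, 11, 12, 13, 14}}.
int(A) = ⋃ {U ∈ τ : U ⊆ A}. Opens contained in A: ∅.
Taking the union of these: int(A) = ∅.
cl(A) = ⋂ {C closed : A ⊆ C}. Closed sets containing A: {12}, {11, 12}, {12, 14}, {10, 11, 12}, {11, 12, 14}, {10, 11, 12, 14}, {11, 12, 13, 14}, {10, 11, 12, 13, 14}.
Intersecting these: cl(A) = {12}.
∂A = cl(A) ∖ int(A) = {12} ∖ ∅ = {12}.


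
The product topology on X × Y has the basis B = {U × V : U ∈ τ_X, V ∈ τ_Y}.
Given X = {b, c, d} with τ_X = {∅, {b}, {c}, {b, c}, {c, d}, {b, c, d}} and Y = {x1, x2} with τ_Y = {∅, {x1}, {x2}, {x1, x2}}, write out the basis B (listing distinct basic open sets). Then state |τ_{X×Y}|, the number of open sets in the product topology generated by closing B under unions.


Basis B = {∅ × ∅, {b} × {x1}, {b} × {x2}, {c} × {x1}, {c} × {x2}, {b} × {x1, x2}, {b, c} × {x1}, {b, c} × {x2}, {c} × {x1, x2}, {c, d} × {x1}, {c, d} × {x2}, {b, c, d} × {x1}, {b, c, d} × {x2}, {b, c} × {x1, x2}, {c, d} × {x1, x2}, {b, c, d} × {x1, x2}}; |τ_{X×Y}| = 36.

Enumerate products U × V with U ∈ τ_X, V ∈ τ_Y (deduplicated):
  ∅ × ∅ = {} (∅)
  {b} × {x1} = {(b,x1)}
  {b} × {x2} = {(b,x2)}
  {c} × {x1} = {(c,x1)}
  {c} × {x2} = {(c,x2)}
  {b} × {x1, x2} = {(b,x1), (b,x2)}
  {b, c} × {x1} = {(b,x1), (c,x1)}
  {b, c} × {x2} = {(b,x2), (c,x2)}
  {c} × {x1, x2} = {(c,x1), (c,x2)}
  {c, d} × {x1} = {(c,x1), (d,x1)}
  {c, d} × {x2} = {(c,x2), (d,x2)}
  {b, c, d} × {x1} = {(b,x1), (c,x1), (d,x1)}
  {b, c, d} × {x2} = {(b,x2), (c,x2), (d,x2)}
  {b, c} × {x1, x2} = {(b,x1), (b,x2), (c,x1), (c,x2)}
  {c, d} × {x1, x2} = {(c,x1), (c,x2), (d,x1), (d,x2)}
  {b, c, d} × {x1, x2} = {(b,x1), (b,x2), (c,x1), (c,x2), (d,x1), (d,x2)}
These 16 distinct sets form the basis B.
Close under arbitrary unions to get τ_{X×Y}; counting gives |τ_{X×Y}| = 36.


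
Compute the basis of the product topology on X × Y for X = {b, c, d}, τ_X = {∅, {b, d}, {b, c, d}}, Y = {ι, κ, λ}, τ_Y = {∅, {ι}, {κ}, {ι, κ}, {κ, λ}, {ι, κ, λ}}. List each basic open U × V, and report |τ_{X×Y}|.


Basis B = {∅ × ∅, {b, d} × {ι}, {b, d} × {κ}, {b, c, d} × {ι}, {b, c, d} × {κ}, {b, d} × {ι, κ}, {b, d} × {κ, λ}, {b, d} × {ι, κ, λ}, {b, c, d} × {ι, κ}, {b, c, d} × {κ, λ}, {b, c, d} × {ι, κ, λ}}; |τ_{X×Y}| = 18.

Enumerate products U × V with U ∈ τ_X, V ∈ τ_Y (deduplicated):
  ∅ × ∅ = {} (∅)
  {b, d} × {ι} = {(b,ι), (d,ι)}
  {b, d} × {κ} = {(b,κ), (d,κ)}
  {b, c, d} × {ι} = {(b,ι), (c,ι), (d,ι)}
  {b, c, d} × {κ} = {(b,κ), (c,κ), (d,κ)}
  {b, d} × {ι, κ} = {(b,ι), (b,κ), (d,ι), (d,κ)}
  {b, d} × {κ, λ} = {(b,κ), (b,λ), (d,κ), (d,λ)}
  {b, d} × {ι, κ, λ} = {(b,ι), (b,κ), (b,λ), (d,ι), (d,κ), (d,λ)}
  {b, c, d} × {ι, κ} = {(b,ι), (b,κ), (c,ι), (c,κ), (d,ι), (d,κ)}
  {b, c, d} × {κ, λ} = {(b,κ), (b,λ), (c,κ), (c,λ), (d,κ), (d,λ)}
  {b, c, d} × {ι, κ, λ} = {(b,ι), (b,κ), (b,λ), (c,ι), (c,κ), (c,λ), (d,ι), (d,κ), (d,λ)}
These 11 distinct sets form the basis B.
Close under arbitrary unions to get τ_{X×Y}; counting gives |τ_{X×Y}| = 18.


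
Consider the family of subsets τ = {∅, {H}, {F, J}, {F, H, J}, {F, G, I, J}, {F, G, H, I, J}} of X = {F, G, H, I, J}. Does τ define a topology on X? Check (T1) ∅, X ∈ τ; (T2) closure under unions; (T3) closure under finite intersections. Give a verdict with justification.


τ IS a topology on X.

Axiom (T1): ∅ ∈ τ? Yes; X ∈ τ? Yes.
Axiom (T2/T3): check pairwise unions and intersections of members of τ.
All pairwise intersections and unions checked — each lies in τ. Therefore τ satisfies (T1), (T2), (T3): it IS a topology on X.


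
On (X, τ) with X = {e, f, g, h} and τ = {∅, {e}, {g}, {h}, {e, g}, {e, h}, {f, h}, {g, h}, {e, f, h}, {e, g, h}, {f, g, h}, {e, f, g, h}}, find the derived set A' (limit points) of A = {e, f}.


A' = ∅

For each x ∈ X, list the open sets U ∈ τ with x ∈ U, then check whether U ∩ (A ∖ {x}) ≠ ∅ for every such U.
  x = e: open {e} ∋ x has {e} ∩ (A ∖ {e}) = ∅, so x is NOT a limit point.
  x = f: open {f, h} ∋ x has {f, h} ∩ (A ∖ {f}) = ∅, so x is NOT a limit point.
  x = g: open {g} ∋ x has {g} ∩ (A ∖ {g}) = ∅, so x is NOT a limit point.
  x = h: open {h} ∋ x has {h} ∩ (A ∖ {h}) = ∅, so x is NOT a limit point.
Collecting: A' = ∅.


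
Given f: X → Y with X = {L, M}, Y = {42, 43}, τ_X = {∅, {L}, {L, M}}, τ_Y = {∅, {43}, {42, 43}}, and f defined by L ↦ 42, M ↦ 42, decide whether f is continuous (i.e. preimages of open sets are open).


f IS continuous.

Compute f^{-1}(U) for each U ∈ τ_Y:
  U = ∅: f^{-1}(U) = ∅ ∈ τ_X ✓.
  U = {43}: f^{-1}(U) = ∅ ∈ τ_X ✓.
  U = {42, 43}: f^{-1}(U) = {L, M} ∈ τ_X ✓.
Every preimage lies in τ_X, so f IS continuous.


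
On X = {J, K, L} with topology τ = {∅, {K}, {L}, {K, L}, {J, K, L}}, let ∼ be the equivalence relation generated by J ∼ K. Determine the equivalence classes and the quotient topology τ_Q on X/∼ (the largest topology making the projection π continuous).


X/∼ = {[J=K], [L]}; |τ_Q| = 3.

Equivalence classes: [J=K], [L].
Quotient map π: X → X/∼ sends J ↦ [J=K], K ↦ [J=K], L ↦ [L].
For each subset V ⊆ X/∼, compute π^{-1}(V) ⊆ X and check whether π^{-1}(V) ∈ τ. V is open in τ_Q iff π^{-1}(V) ∈ τ.
  V = {}: π^{-1}(V) = ∅ ∈ τ ✓.
  V = {[J=K]}: π^{-1}(V) = {J, K} ∉ τ ✗.
  V = {[L]}: π^{-1}(V) = {L} ∈ τ ✓.
  V = {[J=K], [L]}: π^{-1}(V) = {J, K, L} ∈ τ ✓.
Open sets in the quotient: τ_Q = {{}, {[L]}, {[J=K], [L]}} (3 elements).


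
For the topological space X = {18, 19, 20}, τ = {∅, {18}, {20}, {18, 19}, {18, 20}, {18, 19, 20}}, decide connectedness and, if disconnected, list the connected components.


(X, τ) is disconnected; components = [{20}, {18, 19}].

Find clopen sets (U ∈ τ with X ∖ U ∈ τ):
  U = ∅, X ∖ U = {18, 19, 20} — both open, so U is clopen.
  U = {20}, X ∖ U = {18, 19} — both open, so U is clopen.
  U = {18, 19}, X ∖ U = {20} — both open, so U is clopen.
  U = {18, 19, 20}, X ∖ U = ∅ — both open, so U is clopen.
Nontrivial clopen(s) exist: e.g. {20}. So (X, τ) is disconnected.
Compute connected components by grouping points that agree on all clopens:
  component: {20}
  component: {18, 19}


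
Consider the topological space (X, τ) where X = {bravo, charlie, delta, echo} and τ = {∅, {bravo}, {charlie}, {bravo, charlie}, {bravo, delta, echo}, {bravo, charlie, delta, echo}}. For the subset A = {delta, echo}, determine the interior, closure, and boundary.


int(A) = ∅, cl(A) = {delta, echo}, ∂A = {delta, echo}.

Closed sets in (X, τ) are complements of opens:
  closed(X, τ) = {∅, {charlie}, {delta, echo}, {bravo, delta, echo}, {charlie, delta, echo}, {bravo, charlie, delta, echo}}.
int(A) = ⋃ {U ∈ τ : U ⊆ A}. Opens contained in A: ∅.
Taking the union of these: int(A) = ∅.
cl(A) = ⋂ {C closed : A ⊆ C}. Closed sets containing A: {delta, echo}, {bravo, delta, echo}, {charlie, delta, echo}, {bravo, charlie, delta, echo}.
Intersecting these: cl(A) = {delta, echo}.
∂A = cl(A) ∖ int(A) = {delta, echo} ∖ ∅ = {delta, echo}.


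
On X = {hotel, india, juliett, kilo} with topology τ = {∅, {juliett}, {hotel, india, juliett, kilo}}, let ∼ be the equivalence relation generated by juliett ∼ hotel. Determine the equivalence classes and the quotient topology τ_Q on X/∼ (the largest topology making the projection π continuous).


X/∼ = {[hotel=juliett], [india], [kilo]}; |τ_Q| = 2.

Equivalence classes: [hotel=juliett], [india], [kilo].
Quotient map π: X → X/∼ sends hotel ↦ [hotel=juliett], india ↦ [india], juliett ↦ [hotel=juliett], kilo ↦ [kilo].
For each subset V ⊆ X/∼, compute π^{-1}(V) ⊆ X and check whether π^{-1}(V) ∈ τ. V is open in τ_Q iff π^{-1}(V) ∈ τ.
  V = {}: π^{-1}(V) = ∅ ∈ τ ✓.
  V = {[hotel=juliett]}: π^{-1}(V) = {hotel, juliett} ∉ τ ✗.
  V = {[india]}: π^{-1}(V) = {india} ∉ τ ✗.
  V = {[hotel=juliett], [india]}: π^{-1}(V) = {hotel, india, juliett} ∉ τ ✗.
  V = {[kilo]}: π^{-1}(V) = {kilo} ∉ τ ✗.
  V = {[hotel=juliett], [kilo]}: π^{-1}(V) = {hotel, juliett, kilo} ∉ τ ✗.
  V = {[india], [kilo]}: π^{-1}(V) = {india, kilo} ∉ τ ✗.
  V = {[hotel=juliett], [india], [kilo]}: π^{-1}(V) = {hotel, india, juliett, kilo} ∈ τ ✓.
Open sets in the quotient: τ_Q = {{}, {[hotel=juliett], [india], [kilo]}} (2 elements).


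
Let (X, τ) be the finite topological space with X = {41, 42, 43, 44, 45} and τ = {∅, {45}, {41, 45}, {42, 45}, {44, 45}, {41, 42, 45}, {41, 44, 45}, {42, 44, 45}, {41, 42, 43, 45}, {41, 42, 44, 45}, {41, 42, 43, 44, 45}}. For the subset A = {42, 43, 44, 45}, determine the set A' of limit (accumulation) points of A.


A' = {41, 42, 43, 44}

For each x ∈ X, list the open sets U ∈ τ with x ∈ U, then check whether U ∩ (A ∖ {x}) ≠ ∅ for every such U.
  x = 41: opens ∋ x are {41, 45}, {41, 42, 45}, {41, 44, 45}, {41, 42, 43, 45}, {41, 42, 44, 45}, {41, 42, 43, 44, 45}; each meets A ∖ {41}, so x IS a limit point.
  x = 42: opens ∋ x are {42, 45}, {41, 42, 45}, {42, 44, 45}, {41, 42, 43, 45}, {41, 42, 44, 45}, {41, 42, 43, 44, 45}; each meets A ∖ {42}, so x IS a limit point.
  x = 43: opens ∋ x are {41, 42, 43, 45}, {41, 42, 43, 44, 45}; each meets A ∖ {43}, so x IS a limit point.
  x = 44: opens ∋ x are {44, 45}, {41, 44, 45}, {42, 44, 45}, {41, 42, 44, 45}, {41, 42, 43, 44, 45}; each meets A ∖ {44}, so x IS a limit point.
  x = 45: open {45} ∋ x has {45} ∩ (A ∖ {45}) = ∅, so x is NOT a limit point.
Collecting: A' = {41, 42, 43, 44}.


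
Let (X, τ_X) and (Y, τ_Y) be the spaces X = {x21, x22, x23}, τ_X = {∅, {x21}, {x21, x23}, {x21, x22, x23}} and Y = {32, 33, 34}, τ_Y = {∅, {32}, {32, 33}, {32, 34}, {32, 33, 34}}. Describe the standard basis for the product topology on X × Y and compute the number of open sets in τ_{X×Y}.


Basis B = {∅ × ∅, {x21} × {32}, {x21} × {32, 33}, {x21} × {32, 34}, {x21, x23} × {32}, {x21} × {32, 33, 34}, {x21, x22, x23} × {32}, {x21, x23} × {32, 33}, {x21, x23} × {32, 34}, {x21, x23} × {32, 33, 34}, {x21, x22, x23} × {32, 33}, {x21, x22, x23} × {32, 34}, {x21, x22, x23} × {32, 33, 34}}; |τ_{X×Y}| = 30.

Enumerate products U × V with U ∈ τ_X, V ∈ τ_Y (deduplicated):
  ∅ × ∅ = {} (∅)
  {x21} × {32} = {(x21,32)}
  {x21} × {32, 33} = {(x21,32), (x21,33)}
  {x21} × {32, 34} = {(x21,32), (x21,34)}
  {x21, x23} × {32} = {(x21,32), (x23,32)}
  {x21} × {32, 33, 34} = {(x21,32), (x21,33), (x21,34)}
  {x21, x22, x23} × {32} = {(x21,32), (x22,32), (x23,32)}
  {x21, x23} × {32, 33} = {(x21,32), (x21,33), (x23,32), (x23,33)}
  {x21, x23} × {32, 34} = {(x21,32), (x21,34), (x23,32), (x23,34)}
  {x21, x23} × {32, 33, 34} = {(x21,32), (x21,33), (x21,34), (x23,32), (x23,33), (x23,34)}
  {x21, x22, x23} × {32, 33} = {(x21,32), (x21,33), (x22,32), (x22,33), (x23,32), (x23,33)}
  {x21, x22, x23} × {32, 34} = {(x21,32), (x21,34), (x22,32), (x22,34), (x23,32), (x23,34)}
  {x21, x22, x23} × {32, 33, 34} = {(x21,32), (x21,33), (x21,34), (x22,32), (x22,33), (x22,34), (x23,32), (x23,33), (x23,34)}
These 13 distinct sets form the basis B.
Close under arbitrary unions to get τ_{X×Y}; counting gives |τ_{X×Y}| = 30.


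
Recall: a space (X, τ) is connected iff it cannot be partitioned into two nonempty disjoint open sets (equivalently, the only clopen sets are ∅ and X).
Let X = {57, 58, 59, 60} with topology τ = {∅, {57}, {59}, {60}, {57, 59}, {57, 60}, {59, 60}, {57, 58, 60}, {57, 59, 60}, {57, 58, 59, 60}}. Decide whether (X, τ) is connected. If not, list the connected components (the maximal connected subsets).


(X, τ) is disconnected; components = [{59}, {57, 58, 60}].

Find clopen sets (U ∈ τ with X ∖ U ∈ τ):
  U = ∅, X ∖ U = {57, 58, 59, 60} — both open, so U is clopen.
  U = {59}, X ∖ U = {57, 58, 60} — both open, so U is clopen.
  U = {57, 58, 60}, X ∖ U = {59} — both open, so U is clopen.
  U = {57, 58, 59, 60}, X ∖ U = ∅ — both open, so U is clopen.
Nontrivial clopen(s) exist: e.g. {57, 58, 60}. So (X, τ) is disconnected.
Compute connected components by grouping points that agree on all clopens:
  component: {59}
  component: {57, 58, 60}


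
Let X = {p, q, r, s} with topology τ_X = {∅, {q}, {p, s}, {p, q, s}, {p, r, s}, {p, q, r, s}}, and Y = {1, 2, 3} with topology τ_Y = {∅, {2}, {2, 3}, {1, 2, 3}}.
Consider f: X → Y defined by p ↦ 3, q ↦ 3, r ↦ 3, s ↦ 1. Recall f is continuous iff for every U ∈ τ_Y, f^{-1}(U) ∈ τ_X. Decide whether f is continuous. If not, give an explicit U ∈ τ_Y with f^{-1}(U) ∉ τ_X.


f is NOT continuous.

Compute f^{-1}(U) for each U ∈ τ_Y:
  U = ∅: f^{-1}(U) = ∅ ∈ τ_X ✓.
  U = {2}: f^{-1}(U) = ∅ ∈ τ_X ✓.
  U = {2, 3}: f^{-1}(U) = {p, q, r} ∉ τ_X ✗.
  U = {1, 2, 3}: f^{-1}(U) = {p, q, r, s} ∈ τ_X ✓.
Found U = {2, 3} with f^{-1}(U) = {p, q, r} not in τ_X. Therefore f is NOT continuous.


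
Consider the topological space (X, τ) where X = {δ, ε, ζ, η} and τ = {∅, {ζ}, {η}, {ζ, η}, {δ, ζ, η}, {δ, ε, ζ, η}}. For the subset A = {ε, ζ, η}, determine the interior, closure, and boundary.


int(A) = {ζ, η}, cl(A) = {δ, ε, ζ, η}, ∂A = {δ, ε}.

Closed sets in (X, τ) are complements of opens:
  closed(X, τ) = {∅, {ε}, {δ, ε}, {δ, ε, ζ}, {δ, ε, η}, {δ, ε, ζ, η}}.
int(A) = ⋃ {U ∈ τ : U ⊆ A}. Opens contained in A: ∅, {ζ}, {η}, {ζ, η}.
Taking the union of these: int(A) = {ζ, η}.
cl(A) = ⋂ {C closed : A ⊆ C}. Closed sets containing A: {δ, ε, ζ, η}.
Intersecting these: cl(A) = {δ, ε, ζ, η}.
∂A = cl(A) ∖ int(A) = {δ, ε, ζ, η} ∖ {ζ, η} = {δ, ε}.


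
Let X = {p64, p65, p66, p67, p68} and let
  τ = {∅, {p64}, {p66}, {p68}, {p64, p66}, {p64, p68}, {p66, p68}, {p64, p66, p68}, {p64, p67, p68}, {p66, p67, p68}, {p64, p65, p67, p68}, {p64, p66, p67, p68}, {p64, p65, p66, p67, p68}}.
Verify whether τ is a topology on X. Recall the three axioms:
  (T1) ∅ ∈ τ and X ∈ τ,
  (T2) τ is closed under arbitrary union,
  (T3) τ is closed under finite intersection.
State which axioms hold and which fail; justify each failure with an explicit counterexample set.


τ is NOT a topology on X.

Axiom (T1): ∅ ∈ τ? Yes; X ∈ τ? Yes.
Axiom (T2/T3): check pairwise unions and intersections of members of τ.
Counterexample for (T3): {p64, p67, p68} ∩ {p66, p67, p68} = {p67, p68} ∉ τ. Therefore τ is NOT a topology.


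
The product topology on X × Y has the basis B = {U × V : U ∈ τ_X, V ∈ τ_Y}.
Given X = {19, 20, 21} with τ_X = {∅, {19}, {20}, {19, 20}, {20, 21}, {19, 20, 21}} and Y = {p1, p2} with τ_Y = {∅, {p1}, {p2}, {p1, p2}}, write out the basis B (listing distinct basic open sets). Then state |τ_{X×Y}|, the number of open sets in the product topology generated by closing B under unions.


Basis B = {∅ × ∅, {19} × {p1}, {19} × {p2}, {20} × {p1}, {20} × {p2}, {19} × {p1, p2}, {19, 20} × {p1}, {19, 20} × {p2}, {20} × {p1, p2}, {20, 21} × {p1}, {20, 21} × {p2}, {19, 20, 21} × {p1}, {19, 20, 21} × {p2}, {19, 20} × {p1, p2}, {20, 21} × {p1, p2}, {19, 20, 21} × {p1, p2}}; |τ_{X×Y}| = 36.

Enumerate products U × V with U ∈ τ_X, V ∈ τ_Y (deduplicated):
  ∅ × ∅ = {} (∅)
  {19} × {p1} = {(19,p1)}
  {19} × {p2} = {(19,p2)}
  {20} × {p1} = {(20,p1)}
  {20} × {p2} = {(20,p2)}
  {19} × {p1, p2} = {(19,p1), (19,p2)}
  {19, 20} × {p1} = {(19,p1), (20,p1)}
  {19, 20} × {p2} = {(19,p2), (20,p2)}
  {20} × {p1, p2} = {(20,p1), (20,p2)}
  {20, 21} × {p1} = {(20,p1), (21,p1)}
  {20, 21} × {p2} = {(20,p2), (21,p2)}
  {19, 20, 21} × {p1} = {(19,p1), (20,p1), (21,p1)}
  {19, 20, 21} × {p2} = {(19,p2), (20,p2), (21,p2)}
  {19, 20} × {p1, p2} = {(19,p1), (19,p2), (20,p1), (20,p2)}
  {20, 21} × {p1, p2} = {(20,p1), (20,p2), (21,p1), (21,p2)}
  {19, 20, 21} × {p1, p2} = {(19,p1), (19,p2), (20,p1), (20,p2), (21,p1), (21,p2)}
These 16 distinct sets form the basis B.
Close under arbitrary unions to get τ_{X×Y}; counting gives |τ_{X×Y}| = 36.


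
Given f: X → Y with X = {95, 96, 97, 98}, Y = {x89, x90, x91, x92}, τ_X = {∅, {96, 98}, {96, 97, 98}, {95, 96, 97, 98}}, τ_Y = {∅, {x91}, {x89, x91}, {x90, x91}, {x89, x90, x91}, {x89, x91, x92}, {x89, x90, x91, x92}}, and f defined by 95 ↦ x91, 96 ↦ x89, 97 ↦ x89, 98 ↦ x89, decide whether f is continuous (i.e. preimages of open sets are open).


f is NOT continuous.

Compute f^{-1}(U) for each U ∈ τ_Y:
  U = ∅: f^{-1}(U) = ∅ ∈ τ_X ✓.
  U = {x91}: f^{-1}(U) = {95} ∉ τ_X ✗.
  U = {x89, x91}: f^{-1}(U) = {95, 96, 97, 98} ∈ τ_X ✓.
  U = {x90, x91}: f^{-1}(U) = {95} ∉ τ_X ✗.
  U = {x89, x90, x91}: f^{-1}(U) = {95, 96, 97, 98} ∈ τ_X ✓.
  U = {x89, x91, x92}: f^{-1}(U) = {95, 96, 97, 98} ∈ τ_X ✓.
  U = {x89, x90, x91, x92}: f^{-1}(U) = {95, 96, 97, 98} ∈ τ_X ✓.
Found U = {x91} with f^{-1}(U) = {95} not in τ_X. Therefore f is NOT continuous.


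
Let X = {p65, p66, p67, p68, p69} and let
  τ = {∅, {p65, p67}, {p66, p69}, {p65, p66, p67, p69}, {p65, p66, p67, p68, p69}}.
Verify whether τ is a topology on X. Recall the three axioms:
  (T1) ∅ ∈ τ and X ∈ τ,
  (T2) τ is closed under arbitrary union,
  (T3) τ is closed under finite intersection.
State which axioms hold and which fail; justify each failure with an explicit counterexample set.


τ IS a topology on X.

Axiom (T1): ∅ ∈ τ? Yes; X ∈ τ? Yes.
Axiom (T2/T3): check pairwise unions and intersections of members of τ.
All pairwise intersections and unions checked — each lies in τ. Therefore τ satisfies (T1), (T2), (T3): it IS a topology on X.


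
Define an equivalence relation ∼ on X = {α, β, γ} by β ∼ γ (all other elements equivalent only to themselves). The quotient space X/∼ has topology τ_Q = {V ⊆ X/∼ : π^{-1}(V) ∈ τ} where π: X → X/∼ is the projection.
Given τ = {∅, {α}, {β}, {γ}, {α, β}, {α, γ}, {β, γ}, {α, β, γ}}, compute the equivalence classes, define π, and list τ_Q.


X/∼ = {[α], [β=γ]}; |τ_Q| = 4.

Equivalence classes: [α], [β=γ].
Quotient map π: X → X/∼ sends α ↦ [α], β ↦ [β=γ], γ ↦ [β=γ].
For each subset V ⊆ X/∼, compute π^{-1}(V) ⊆ X and check whether π^{-1}(V) ∈ τ. V is open in τ_Q iff π^{-1}(V) ∈ τ.
  V = {}: π^{-1}(V) = ∅ ∈ τ ✓.
  V = {[α]}: π^{-1}(V) = {α} ∈ τ ✓.
  V = {[β=γ]}: π^{-1}(V) = {β, γ} ∈ τ ✓.
  V = {[α], [β=γ]}: π^{-1}(V) = {α, β, γ} ∈ τ ✓.
Open sets in the quotient: τ_Q = {{}, {[α]}, {[β=γ]}, {[α], [β=γ]}} (4 elements).


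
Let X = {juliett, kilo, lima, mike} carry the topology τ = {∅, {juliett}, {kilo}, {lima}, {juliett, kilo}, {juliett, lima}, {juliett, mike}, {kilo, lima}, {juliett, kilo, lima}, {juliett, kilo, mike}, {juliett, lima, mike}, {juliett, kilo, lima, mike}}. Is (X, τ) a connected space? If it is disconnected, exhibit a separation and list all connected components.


(X, τ) is disconnected; components = [{kilo}, {lima}, {juliett, mike}].

Find clopen sets (U ∈ τ with X ∖ U ∈ τ):
  U = ∅, X ∖ U = {juliett, kilo, lima, mike} — both open, so U is clopen.
  U = {kilo}, X ∖ U = {juliett, lima, mike} — both open, so U is clopen.
  U = {lima}, X ∖ U = {juliett, kilo, mike} — both open, so U is clopen.
  U = {juliett, mike}, X ∖ U = {kilo, lima} — both open, so U is clopen.
  U = {kilo, lima}, X ∖ U = {juliett, mike} — both open, so U is clopen.
  U = {juliett, kilo, mike}, X ∖ U = {lima} — both open, so U is clopen.
  U = {juliett, lima, mike}, X ∖ U = {kilo} — both open, so U is clopen.
  U = {juliett, kilo, lima, mike}, X ∖ U = ∅ — both open, so U is clopen.
Nontrivial clopen(s) exist: e.g. {juliett, kilo, mike}. So (X, τ) is disconnected.
Compute connected components by grouping points that agree on all clopens:
  component: {kilo}
  component: {lima}
  component: {juliett, mike}


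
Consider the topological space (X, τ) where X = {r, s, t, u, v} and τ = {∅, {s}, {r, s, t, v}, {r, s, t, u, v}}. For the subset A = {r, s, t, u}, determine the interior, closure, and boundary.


int(A) = {s}, cl(A) = {r, s, t, u, v}, ∂A = {r, t, u, v}.

Closed sets in (X, τ) are complements of opens:
  closed(X, τ) = {∅, {u}, {r, t, u, v}, {r, s, t, u, v}}.
int(A) = ⋃ {U ∈ τ : U ⊆ A}. Opens contained in A: ∅, {s}.
Taking the union of these: int(A) = {s}.
cl(A) = ⋂ {C closed : A ⊆ C}. Closed sets containing A: {r, s, t, u, v}.
Intersecting these: cl(A) = {r, s, t, u, v}.
∂A = cl(A) ∖ int(A) = {r, s, t, u, v} ∖ {s} = {r, t, u, v}.


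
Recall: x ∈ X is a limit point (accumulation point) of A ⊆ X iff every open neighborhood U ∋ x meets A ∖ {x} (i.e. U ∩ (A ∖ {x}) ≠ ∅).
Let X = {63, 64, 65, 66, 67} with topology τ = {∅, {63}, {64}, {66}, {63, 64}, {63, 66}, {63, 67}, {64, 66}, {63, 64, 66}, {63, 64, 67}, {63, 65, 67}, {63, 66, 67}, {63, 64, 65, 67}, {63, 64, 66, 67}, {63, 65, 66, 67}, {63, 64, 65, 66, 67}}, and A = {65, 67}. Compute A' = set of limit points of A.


A' = {65}

For each x ∈ X, list the open sets U ∈ τ with x ∈ U, then check whether U ∩ (A ∖ {x}) ≠ ∅ for every such U.
  x = 63: open {63} ∋ x has {63} ∩ (A ∖ {63}) = ∅, so x is NOT a limit point.
  x = 64: open {64} ∋ x has {64} ∩ (A ∖ {64}) = ∅, so x is NOT a limit point.
  x = 65: opens ∋ x are {63, 65, 67}, {63, 64, 65, 67}, {63, 65, 66, 67}, {63, 64, 65, 66, 67}; each meets A ∖ {65}, so x IS a limit point.
  x = 66: open {66} ∋ x has {66} ∩ (A ∖ {66}) = ∅, so x is NOT a limit point.
  x = 67: open {63, 67} ∋ x has {63, 67} ∩ (A ∖ {67}) = ∅, so x is NOT a limit point.
Collecting: A' = {65}.


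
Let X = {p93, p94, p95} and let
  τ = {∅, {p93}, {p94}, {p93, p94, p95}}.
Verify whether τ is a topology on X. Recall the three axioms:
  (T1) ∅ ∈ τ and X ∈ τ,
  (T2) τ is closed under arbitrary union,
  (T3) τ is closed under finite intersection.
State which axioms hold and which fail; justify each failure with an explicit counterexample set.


τ is NOT a topology on X.

Axiom (T1): ∅ ∈ τ? Yes; X ∈ τ? Yes.
Axiom (T2/T3): check pairwise unions and intersections of members of τ.
Counterexample for (T2): {p93} ∪ {p94} = {p93, p94} ∉ τ. Therefore τ is NOT a topology.


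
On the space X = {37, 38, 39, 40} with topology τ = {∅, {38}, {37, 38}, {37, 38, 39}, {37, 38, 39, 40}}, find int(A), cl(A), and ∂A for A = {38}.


int(A) = {38}, cl(A) = {37, 38, 39, 40}, ∂A = {37, 39, 40}.

Closed sets in (X, τ) are complements of opens:
  closed(X, τ) = {∅, {40}, {39, 40}, {37, 39, 40}, {37, 38, 39, 40}}.
int(A) = ⋃ {U ∈ τ : U ⊆ A}. Opens contained in A: ∅, {38}.
Taking the union of these: int(A) = {38}.
cl(A) = ⋂ {C closed : A ⊆ C}. Closed sets containing A: {37, 38, 39, 40}.
Intersecting these: cl(A) = {37, 38, 39, 40}.
∂A = cl(A) ∖ int(A) = {37, 38, 39, 40} ∖ {38} = {37, 39, 40}.


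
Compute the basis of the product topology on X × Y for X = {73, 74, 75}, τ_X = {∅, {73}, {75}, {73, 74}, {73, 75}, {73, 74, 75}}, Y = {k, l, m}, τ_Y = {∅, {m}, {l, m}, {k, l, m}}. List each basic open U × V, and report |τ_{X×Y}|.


Basis B = {∅ × ∅, {73} × {m}, {75} × {m}, {73} × {l, m}, {73, 74} × {m}, {73, 75} × {m}, {75} × {l, m}, {73} × {k, l, m}, {73, 74, 75} × {m}, {75} × {k, l, m}, {73, 74} × {l, m}, {73, 75} × {l, m}, {73, 74} × {k, l, m}, {73, 75} × {k, l, m}, {73, 74, 75} × {l, m}, {73, 74, 75} × {k, l, m}}; |τ_{X×Y}| = 40.

Enumerate products U × V with U ∈ τ_X, V ∈ τ_Y (deduplicated):
  ∅ × ∅ = {} (∅)
  {73} × {m} = {(73,m)}
  {75} × {m} = {(75,m)}
  {73} × {l, m} = {(73,l), (73,m)}
  {73, 74} × {m} = {(73,m), (74,m)}
  {73, 75} × {m} = {(73,m), (75,m)}
  {75} × {l, m} = {(75,l), (75,m)}
  {73} × {k, l, m} = {(73,k), (73,l), (73,m)}
  {73, 74, 75} × {m} = {(73,m), (74,m), (75,m)}
  {75} × {k, l, m} = {(75,k), (75,l), (75,m)}
  {73, 74} × {l, m} = {(73,l), (73,m), (74,l), (74,m)}
  {73, 75} × {l, m} = {(73,l), (73,m), (75,l), (75,m)}
  {73, 74} × {k, l, m} = {(73,k), (73,l), (73,m), (74,k), (74,l), (74,m)}
  {73, 75} × {k, l, m} = {(73,k), (73,l), (73,m), (75,k), (75,l), (75,m)}
  {73, 74, 75} × {l, m} = {(73,l), (73,m), (74,l), (74,m), (75,l), (75,m)}
  {73, 74, 75} × {k, l, m} = {(73,k), (73,l), (73,m), (74,k), (74,l), (74,m), (75,k), (75,l), (75,m)}
These 16 distinct sets form the basis B.
Close under arbitrary unions to get τ_{X×Y}; counting gives |τ_{X×Y}| = 40.


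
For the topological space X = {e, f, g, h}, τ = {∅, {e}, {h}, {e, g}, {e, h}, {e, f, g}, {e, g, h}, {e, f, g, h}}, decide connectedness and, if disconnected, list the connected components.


(X, τ) is disconnected; components = [{h}, {e, f, g}].

Find clopen sets (U ∈ τ with X ∖ U ∈ τ):
  U = ∅, X ∖ U = {e, f, g, h} — both open, so U is clopen.
  U = {h}, X ∖ U = {e, f, g} — both open, so U is clopen.
  U = {e, f, g}, X ∖ U = {h} — both open, so U is clopen.
  U = {e, f, g, h}, X ∖ U = ∅ — both open, so U is clopen.
Nontrivial clopen(s) exist: e.g. {e, f, g}. So (X, τ) is disconnected.
Compute connected components by grouping points that agree on all clopens:
  component: {h}
  component: {e, f, g}


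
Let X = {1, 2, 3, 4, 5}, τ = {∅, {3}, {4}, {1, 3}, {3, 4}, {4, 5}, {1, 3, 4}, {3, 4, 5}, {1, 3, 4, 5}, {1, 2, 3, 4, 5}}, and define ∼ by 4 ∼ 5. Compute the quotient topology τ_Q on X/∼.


X/∼ = {[1], [2], [3], [4=5]}; |τ_Q| = 7.

Equivalence classes: [1], [2], [3], [4=5].
Quotient map π: X → X/∼ sends 1 ↦ [1], 2 ↦ [2], 3 ↦ [3], 4 ↦ [4=5], 5 ↦ [4=5].
For each subset V ⊆ X/∼, compute π^{-1}(V) ⊆ X and check whether π^{-1}(V) ∈ τ. V is open in τ_Q iff π^{-1}(V) ∈ τ.
  V = {}: π^{-1}(V) = ∅ ∈ τ ✓.
  V = {[1]}: π^{-1}(V) = {1} ∉ τ ✗.
  V = {[2]}: π^{-1}(V) = {2} ∉ τ ✗.
  V = {[1], [2]}: π^{-1}(V) = {1, 2} ∉ τ ✗.
  V = {[3]}: π^{-1}(V) = {3} ∈ τ ✓.
  V = {[1], [3]}: π^{-1}(V) = {1, 3} ∈ τ ✓.
  V = {[2], [3]}: π^{-1}(V) = {2, 3} ∉ τ ✗.
  V = {[1], [2], [3]}: π^{-1}(V) = {1, 2, 3} ∉ τ ✗.
  V = {[4=5]}: π^{-1}(V) = {4, 5} ∈ τ ✓.
  V = {[1], [4=5]}: π^{-1}(V) = {1, 4, 5} ∉ τ ✗.
  V = {[2], [4=5]}: π^{-1}(V) = {2, 4, 5} ∉ τ ✗.
  V = {[1], [2], [4=5]}: π^{-1}(V) = {1, 2, 4, 5} ∉ τ ✗.
  V = {[3], [4=5]}: π^{-1}(V) = {3, 4, 5} ∈ τ ✓.
  V = {[1], [3], [4=5]}: π^{-1}(V) = {1, 3, 4, 5} ∈ τ ✓.
  V = {[2], [3], [4=5]}: π^{-1}(V) = {2, 3, 4, 5} ∉ τ ✗.
  V = {[1], [2], [3], [4=5]}: π^{-1}(V) = {1, 2, 3, 4, 5} ∈ τ ✓.
Open sets in the quotient: τ_Q = {{}, {[3]}, {[1], [3]}, {[4=5]}, {[3], [4=5]}, {[1], [3], [4=5]}, {[1], [2], [3], [4=5]}} (7 elements).


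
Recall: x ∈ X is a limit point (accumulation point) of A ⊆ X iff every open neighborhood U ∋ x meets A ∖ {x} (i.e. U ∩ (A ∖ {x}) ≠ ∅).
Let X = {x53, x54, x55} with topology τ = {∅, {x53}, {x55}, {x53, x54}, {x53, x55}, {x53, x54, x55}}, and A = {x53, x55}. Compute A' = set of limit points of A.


A' = {x54}

For each x ∈ X, list the open sets U ∈ τ with x ∈ U, then check whether U ∩ (A ∖ {x}) ≠ ∅ for every such U.
  x = x53: open {x53} ∋ x has {x53} ∩ (A ∖ {x53}) = ∅, so x is NOT a limit point.
  x = x54: opens ∋ x are {x53, x54}, {x53, x54, x55}; each meets A ∖ {x54}, so x IS a limit point.
  x = x55: open {x55} ∋ x has {x55} ∩ (A ∖ {x55}) = ∅, so x is NOT a limit point.
Collecting: A' = {x54}.


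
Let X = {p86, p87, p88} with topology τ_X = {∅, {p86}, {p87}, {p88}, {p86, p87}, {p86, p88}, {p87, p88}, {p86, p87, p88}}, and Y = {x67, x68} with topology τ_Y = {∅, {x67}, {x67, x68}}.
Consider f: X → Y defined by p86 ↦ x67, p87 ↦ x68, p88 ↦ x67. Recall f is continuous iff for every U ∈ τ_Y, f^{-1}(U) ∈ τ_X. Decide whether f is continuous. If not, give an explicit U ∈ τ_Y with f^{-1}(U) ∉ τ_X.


f IS continuous.

Compute f^{-1}(U) for each U ∈ τ_Y:
  U = ∅: f^{-1}(U) = ∅ ∈ τ_X ✓.
  U = {x67}: f^{-1}(U) = {p86, p88} ∈ τ_X ✓.
  U = {x67, x68}: f^{-1}(U) = {p86, p87, p88} ∈ τ_X ✓.
Every preimage lies in τ_X, so f IS continuous.


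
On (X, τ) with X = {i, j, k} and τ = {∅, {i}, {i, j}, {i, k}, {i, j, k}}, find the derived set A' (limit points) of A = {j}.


A' = ∅

For each x ∈ X, list the open sets U ∈ τ with x ∈ U, then check whether U ∩ (A ∖ {x}) ≠ ∅ for every such U.
  x = i: open {i} ∋ x has {i} ∩ (A ∖ {i}) = ∅, so x is NOT a limit point.
  x = j: open {i, j} ∋ x has {i, j} ∩ (A ∖ {j}) = ∅, so x is NOT a limit point.
  x = k: open {i, k} ∋ x has {i, k} ∩ (A ∖ {k}) = ∅, so x is NOT a limit point.
Collecting: A' = ∅.


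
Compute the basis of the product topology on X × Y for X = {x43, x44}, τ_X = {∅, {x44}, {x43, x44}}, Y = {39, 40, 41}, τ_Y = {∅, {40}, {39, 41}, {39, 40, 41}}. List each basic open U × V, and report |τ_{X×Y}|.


Basis B = {∅ × ∅, {x44} × {40}, {x43, x44} × {40}, {x44} × {39, 41}, {x44} × {39, 40, 41}, {x43, x44} × {39, 41}, {x43, x44} × {39, 40, 41}}; |τ_{X×Y}| = 9.

Enumerate products U × V with U ∈ τ_X, V ∈ τ_Y (deduplicated):
  ∅ × ∅ = {} (∅)
  {x44} × {40} = {(x44,40)}
  {x43, x44} × {40} = {(x43,40), (x44,40)}
  {x44} × {39, 41} = {(x44,39), (x44,41)}
  {x44} × {39, 40, 41} = {(x44,39), (x44,40), (x44,41)}
  {x43, x44} × {39, 41} = {(x43,39), (x43,41), (x44,39), (x44,41)}
  {x43, x44} × {39, 40, 41} = {(x43,39), (x43,40), (x43,41), (x44,39), (x44,40), (x44,41)}
These 7 distinct sets form the basis B.
Close under arbitrary unions to get τ_{X×Y}; counting gives |τ_{X×Y}| = 9.


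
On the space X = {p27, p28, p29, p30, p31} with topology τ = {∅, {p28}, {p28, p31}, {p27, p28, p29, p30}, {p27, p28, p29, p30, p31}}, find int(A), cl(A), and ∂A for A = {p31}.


int(A) = ∅, cl(A) = {p31}, ∂A = {p31}.

Closed sets in (X, τ) are complements of opens:
  closed(X, τ) = {∅, {p31}, {p27, p29, p30}, {p27, p29, p30, p31}, {p27, p28, p29, p30, p31}}.
int(A) = ⋃ {U ∈ τ : U ⊆ A}. Opens contained in A: ∅.
Taking the union of these: int(A) = ∅.
cl(A) = ⋂ {C closed : A ⊆ C}. Closed sets containing A: {p31}, {p27, p29, p30, p31}, {p27, p28, p29, p30, p31}.
Intersecting these: cl(A) = {p31}.
∂A = cl(A) ∖ int(A) = {p31} ∖ ∅ = {p31}.


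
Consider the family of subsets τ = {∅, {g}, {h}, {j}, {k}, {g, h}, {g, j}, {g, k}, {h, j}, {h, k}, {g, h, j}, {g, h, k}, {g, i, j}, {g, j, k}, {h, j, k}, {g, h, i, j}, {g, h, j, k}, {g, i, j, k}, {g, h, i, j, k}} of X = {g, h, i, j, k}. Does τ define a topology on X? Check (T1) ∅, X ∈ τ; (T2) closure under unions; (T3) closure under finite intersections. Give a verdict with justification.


τ is NOT a topology on X.

Axiom (T1): ∅ ∈ τ? Yes; X ∈ τ? Yes.
Axiom (T2/T3): check pairwise unions and intersections of members of τ.
Counterexample for (T2): {j} ∪ {k} = {j, k} ∉ τ. Therefore τ is NOT a topology.


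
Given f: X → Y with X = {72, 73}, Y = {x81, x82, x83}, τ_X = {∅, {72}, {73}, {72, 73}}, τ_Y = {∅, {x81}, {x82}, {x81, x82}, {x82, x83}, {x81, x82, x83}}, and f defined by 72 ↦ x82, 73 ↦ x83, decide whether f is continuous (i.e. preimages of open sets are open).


f IS continuous.

Compute f^{-1}(U) for each U ∈ τ_Y:
  U = ∅: f^{-1}(U) = ∅ ∈ τ_X ✓.
  U = {x81}: f^{-1}(U) = ∅ ∈ τ_X ✓.
  U = {x82}: f^{-1}(U) = {72} ∈ τ_X ✓.
  U = {x81, x82}: f^{-1}(U) = {72} ∈ τ_X ✓.
  U = {x82, x83}: f^{-1}(U) = {72, 73} ∈ τ_X ✓.
  U = {x81, x82, x83}: f^{-1}(U) = {72, 73} ∈ τ_X ✓.
Every preimage lies in τ_X, so f IS continuous.


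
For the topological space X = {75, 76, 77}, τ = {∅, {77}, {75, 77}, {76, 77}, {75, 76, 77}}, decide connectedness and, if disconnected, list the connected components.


(X, τ) is connected.

Find clopen sets (U ∈ τ with X ∖ U ∈ τ):
  U = ∅, X ∖ U = {75, 76, 77} — both open, so U is clopen.
  U = {75, 76, 77}, X ∖ U = ∅ — both open, so U is clopen.
Only trivial clopens (∅ and X) exist, so (X, τ) is connected.
Compute connected components by grouping points that agree on all clopens:
  component: {75, 76, 77}


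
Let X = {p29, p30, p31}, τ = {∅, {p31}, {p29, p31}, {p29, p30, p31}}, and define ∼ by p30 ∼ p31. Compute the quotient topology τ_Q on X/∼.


X/∼ = {[p29], [p30=p31]}; |τ_Q| = 2.

Equivalence classes: [p29], [p30=p31].
Quotient map π: X → X/∼ sends p29 ↦ [p29], p30 ↦ [p30=p31], p31 ↦ [p30=p31].
For each subset V ⊆ X/∼, compute π^{-1}(V) ⊆ X and check whether π^{-1}(V) ∈ τ. V is open in τ_Q iff π^{-1}(V) ∈ τ.
  V = {}: π^{-1}(V) = ∅ ∈ τ ✓.
  V = {[p29]}: π^{-1}(V) = {p29} ∉ τ ✗.
  V = {[p30=p31]}: π^{-1}(V) = {p30, p31} ∉ τ ✗.
  V = {[p29], [p30=p31]}: π^{-1}(V) = {p29, p30, p31} ∈ τ ✓.
Open sets in the quotient: τ_Q = {{}, {[p29], [p30=p31]}} (2 elements).


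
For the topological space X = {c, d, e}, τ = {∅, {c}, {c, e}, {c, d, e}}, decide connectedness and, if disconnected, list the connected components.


(X, τ) is connected.

Find clopen sets (U ∈ τ with X ∖ U ∈ τ):
  U = ∅, X ∖ U = {c, d, e} — both open, so U is clopen.
  U = {c, d, e}, X ∖ U = ∅ — both open, so U is clopen.
Only trivial clopens (∅ and X) exist, so (X, τ) is connected.
Compute connected components by grouping points that agree on all clopens:
  component: {c, d, e}


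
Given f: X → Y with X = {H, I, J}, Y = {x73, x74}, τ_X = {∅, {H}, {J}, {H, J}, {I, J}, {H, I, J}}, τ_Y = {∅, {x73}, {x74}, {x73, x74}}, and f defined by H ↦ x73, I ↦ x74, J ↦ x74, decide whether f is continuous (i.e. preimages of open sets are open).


f IS continuous.

Compute f^{-1}(U) for each U ∈ τ_Y:
  U = ∅: f^{-1}(U) = ∅ ∈ τ_X ✓.
  U = {x73}: f^{-1}(U) = {H} ∈ τ_X ✓.
  U = {x74}: f^{-1}(U) = {I, J} ∈ τ_X ✓.
  U = {x73, x74}: f^{-1}(U) = {H, I, J} ∈ τ_X ✓.
Every preimage lies in τ_X, so f IS continuous.


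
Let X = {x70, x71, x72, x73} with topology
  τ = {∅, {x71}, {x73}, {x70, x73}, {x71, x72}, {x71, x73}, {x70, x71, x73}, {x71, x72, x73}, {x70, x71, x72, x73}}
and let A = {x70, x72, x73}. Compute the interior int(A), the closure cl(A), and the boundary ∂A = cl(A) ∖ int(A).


int(A) = {x70, x73}, cl(A) = {x70, x72, x73}, ∂A = {x72}.

Closed sets in (X, τ) are complements of opens:
  closed(X, τ) = {∅, {x70}, {x72}, {x70, x72}, {x70, x73}, {x71, x72}, {x70, x71, x72}, {x70, x72, x73}, {x70, x71, x72, x73}}.
int(A) = ⋃ {U ∈ τ : U ⊆ A}. Opens contained in A: ∅, {x73}, {x70, x73}.
Taking the union of these: int(A) = {x70, x73}.
cl(A) = ⋂ {C closed : A ⊆ C}. Closed sets containing A: {x70, x72, x73}, {x70, x71, x72, x73}.
Intersecting these: cl(A) = {x70, x72, x73}.
∂A = cl(A) ∖ int(A) = {x70, x72, x73} ∖ {x70, x73} = {x72}.


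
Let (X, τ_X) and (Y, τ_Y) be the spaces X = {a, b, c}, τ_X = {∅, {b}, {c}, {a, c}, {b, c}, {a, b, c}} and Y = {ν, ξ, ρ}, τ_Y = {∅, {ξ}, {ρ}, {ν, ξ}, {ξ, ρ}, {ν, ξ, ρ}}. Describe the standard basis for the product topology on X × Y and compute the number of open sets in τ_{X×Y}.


Basis B = {∅ × ∅, {b} × {ξ}, {b} × {ρ}, {c} × {ξ}, {c} × {ρ}, {a, c} × {ξ}, {a, c} × {ρ}, {b} × {ν, ξ}, {b} × {ξ, ρ}, {b, c} × {ξ}, {b, c} × {ρ}, {c} × {ν, ξ}, {c} × {ξ, ρ}, {a, b, c} × {ξ}, {a, b, c} × {ρ}, {b} × {ν, ξ, ρ}, {c} × {ν, ξ, ρ}, {a, c} × {ν, ξ}, {a, c} × {ξ, ρ}, {b, c} × {ν, ξ}, {b, c} × {ξ, ρ}, {a, c} × {ν, ξ, ρ}, {a, b, c} × {ν, ξ}, {a, b, c} × {ξ, ρ}, {b, c} × {ν, ξ, ρ}, {a, b, c} × {ν, ξ, ρ}}; |τ_{X×Y}| = 108.

Enumerate products U × V with U ∈ τ_X, V ∈ τ_Y (deduplicated):
  ∅ × ∅ = {} (∅)
  {b} × {ξ} = {(b,ξ)}
  {b} × {ρ} = {(b,ρ)}
  {c} × {ξ} = {(c,ξ)}
  {c} × {ρ} = {(c,ρ)}
  {a, c} × {ξ} = {(a,ξ), (c,ξ)}
  {a, c} × {ρ} = {(a,ρ), (c,ρ)}
  {b} × {ν, ξ} = {(b,ν), (b,ξ)}
  {b} × {ξ, ρ} = {(b,ξ), (b,ρ)}
  {b, c} × {ξ} = {(b,ξ), (c,ξ)}
  {b, c} × {ρ} = {(b,ρ), (c,ρ)}
  {c} × {ν, ξ} = {(c,ν), (c,ξ)}
  {c} × {ξ, ρ} = {(c,ξ), (c,ρ)}
  {a, b, c} × {ξ} = {(a,ξ), (b,ξ), (c,ξ)}
  {a, b, c} × {ρ} = {(a,ρ), (b,ρ), (c,ρ)}
  {b} × {ν, ξ, ρ} = {(b,ν), (b,ξ), (b,ρ)}
  {c} × {ν, ξ, ρ} = {(c,ν), (c,ξ), (c,ρ)}
  {a, c} × {ν, ξ} = {(a,ν), (a,ξ), (c,ν), (c,ξ)}
  {a, c} × {ξ, ρ} = {(a,ξ), (a,ρ), (c,ξ), (c,ρ)}
  {b, c} × {ν, ξ} = {(b,ν), (b,ξ), (c,ν), (c,ξ)}
  {b, c} × {ξ, ρ} = {(b,ξ), (b,ρ), (c,ξ), (c,ρ)}
  {a, c} × {ν, ξ, ρ} = {(a,ν), (a,ξ), (a,ρ), (c,ν), (c,ξ), (c,ρ)}
  {a, b, c} × {ν, ξ} = {(a,ν), (a,ξ), (b,ν), (b,ξ), (c,ν), (c,ξ)}
  {a, b, c} × {ξ, ρ} = {(a,ξ), (a,ρ), (b,ξ), (b,ρ), (c,ξ), (c,ρ)}
  {b, c} × {ν, ξ, ρ} = {(b,ν), (b,ξ), (b,ρ), (c,ν), (c,ξ), (c,ρ)}
  {a, b, c} × {ν, ξ, ρ} = {(a,ν), (a,ξ), (a,ρ), (b,ν), (b,ξ), (b,ρ), (c,ν), (c,ξ), (c,ρ)}
These 26 distinct sets form the basis B.
Close under arbitrary unions to get τ_{X×Y}; counting gives |τ_{X×Y}| = 108.
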